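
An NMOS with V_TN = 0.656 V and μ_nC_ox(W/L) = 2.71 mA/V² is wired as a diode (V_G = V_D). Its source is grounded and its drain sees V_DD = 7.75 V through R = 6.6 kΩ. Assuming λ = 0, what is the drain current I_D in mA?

With gate tied to drain, V_GS = V_DS ≥ V_GS − V_TN, so the device is in saturation.
KCL at the drain: ½ k_n (V_GS − V_TN)² = (V_DD − V_GS)/R.
Let x = V_GS − 0.656. Then 8.94 x² + x − 7.094 = 0, giving x = 0.836 V (positive root), so V_GS = 1.49 V.
I_D = (V_DD − V_GS)/R = (7.75 − 1.49) / 6.6 = 0.948 mA.

I_D = 0.948 mA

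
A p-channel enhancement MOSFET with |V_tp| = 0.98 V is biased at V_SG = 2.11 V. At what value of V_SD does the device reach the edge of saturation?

V_SD,sat = 1.13 V

The boundary between triode and saturation is V_SD = V_SG − |V_tp| = V_ov.
V_ov = 2.11 − 0.98 = 1.13 V.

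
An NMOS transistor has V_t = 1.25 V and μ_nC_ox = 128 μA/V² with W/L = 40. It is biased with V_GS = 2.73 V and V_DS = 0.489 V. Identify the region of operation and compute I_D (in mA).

k_n = μ_nC_ox · (W/L) = 5.12 mA/V².
V_ov = V_GS − V_t = 2.73 − 1.25 = 1.48 V.
Since V_DS = 0.489 V < V_ov = 1.48 V, the device is in the triode region.
I_D = k_n [V_ov · V_DS − ½ V_DS²] = 5.12 × [1.48 × 0.489 − 0.5 × 0.489²] = 3.09 mA.

Triode; I_D = 3.09 mA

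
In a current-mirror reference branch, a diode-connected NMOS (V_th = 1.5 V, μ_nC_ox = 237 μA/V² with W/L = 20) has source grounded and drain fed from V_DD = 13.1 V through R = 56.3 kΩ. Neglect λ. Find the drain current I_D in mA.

With gate tied to drain, V_GS = V_DS ≥ V_GS − V_th, so the device is in saturation.
k_n = μ_nC_ox · (W/L) = 4.74 mA/V².
KCL at the drain: ½ k_n (V_GS − V_th)² = (V_DD − V_GS)/R.
Let x = V_GS − 1.5. Then 133 x² + x − 11.6 = 0, giving x = 0.291 V (positive root), so V_GS = 1.79 V.
I_D = (V_DD − V_GS)/R = (13.1 − 1.79) / 56.3 = 0.201 mA.

I_D = 0.201 mA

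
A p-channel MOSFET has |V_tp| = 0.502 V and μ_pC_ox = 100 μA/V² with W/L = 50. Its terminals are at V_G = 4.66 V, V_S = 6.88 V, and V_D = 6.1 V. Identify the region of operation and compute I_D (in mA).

V_SG = V_S − V_G = 6.88 − 4.66 = 2.22 V; V_SD = V_S − V_D = 6.88 − 6.1 = 0.78 V.
k_p = μ_pC_ox · (W/L) = 5 mA/V².
V_ov = V_SG − |V_tp| = 2.22 − 0.502 = 1.72 V.
Since V_SD = 0.78 V < V_ov = 1.72 V, the device is in the triode region.
I_D = k_p [V_ov · V_SD − ½ V_SD²] = 5 × [1.72 × 0.78 − 0.5 × 0.78²] = 5.18 mA.

Triode; I_D = 5.18 mA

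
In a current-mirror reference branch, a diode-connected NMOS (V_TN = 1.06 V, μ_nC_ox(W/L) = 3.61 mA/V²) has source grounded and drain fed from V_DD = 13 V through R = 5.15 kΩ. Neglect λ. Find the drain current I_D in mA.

I_D = 2.11 mA

With gate tied to drain, V_GS = V_DS ≥ V_GS − V_TN, so the device is in saturation.
KCL at the drain: ½ k_n (V_GS − V_TN)² = (V_DD − V_GS)/R.
Let x = V_GS − 1.06. Then 9.3 x² + x − 11.94 = 0, giving x = 1.08 V (positive root), so V_GS = 2.14 V.
I_D = (V_DD − V_GS)/R = (13 − 2.14) / 5.15 = 2.11 mA.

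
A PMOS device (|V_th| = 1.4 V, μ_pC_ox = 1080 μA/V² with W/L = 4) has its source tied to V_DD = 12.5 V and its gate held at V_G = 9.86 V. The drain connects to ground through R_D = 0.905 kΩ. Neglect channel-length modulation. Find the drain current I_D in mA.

V_SG = V_DD − V_G = 12.5 − 9.86 = 2.64 V, so V_ov = 2.64 − 1.4 = 1.24 V.
k_p = μ_pC_ox · (W/L) = 4.32 mA/V².
Assume saturation: I_D = ½ k_p V_ov² = 0.5 × 4.32 × 1.24² = 3.32 mA, giving V_SD = V_DD − I_D R_D = 12.5 − 3.32 × 0.905 = 9.49 V.
V_SD = 9.49 V ≥ V_ov = 1.24 V, confirming saturation.

I_D = 3.32 mA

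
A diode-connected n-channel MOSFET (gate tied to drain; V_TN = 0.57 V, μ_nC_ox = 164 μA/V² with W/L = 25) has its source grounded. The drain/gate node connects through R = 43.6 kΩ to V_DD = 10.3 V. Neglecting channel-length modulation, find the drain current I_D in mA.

I_D = 0.216 mA

With gate tied to drain, V_GS = V_DS ≥ V_GS − V_TN, so the device is in saturation.
k_n = μ_nC_ox · (W/L) = 4.1 mA/V².
KCL at the drain: ½ k_n (V_GS − V_TN)² = (V_DD − V_GS)/R.
Let x = V_GS − 0.57. Then 89.4 x² + x − 9.73 = 0, giving x = 0.324 V (positive root), so V_GS = 0.894 V.
I_D = (V_DD − V_GS)/R = (10.3 − 0.894) / 43.6 = 0.216 mA.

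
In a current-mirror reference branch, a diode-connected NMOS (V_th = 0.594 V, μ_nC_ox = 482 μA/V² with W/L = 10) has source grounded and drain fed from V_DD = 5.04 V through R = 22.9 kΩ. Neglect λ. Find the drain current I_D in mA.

With gate tied to drain, V_GS = V_DS ≥ V_GS − V_th, so the device is in saturation.
k_n = μ_nC_ox · (W/L) = 4.82 mA/V².
KCL at the drain: ½ k_n (V_GS − V_th)² = (V_DD − V_GS)/R.
Let x = V_GS − 0.594. Then 55.2 x² + x − 4.446 = 0, giving x = 0.275 V (positive root), so V_GS = 0.869 V.
I_D = (V_DD − V_GS)/R = (5.04 − 0.869) / 22.9 = 0.182 mA.

I_D = 0.182 mA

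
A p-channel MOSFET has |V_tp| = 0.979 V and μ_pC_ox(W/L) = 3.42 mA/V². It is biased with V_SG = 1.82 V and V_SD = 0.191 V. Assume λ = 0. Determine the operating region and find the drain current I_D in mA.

V_ov = V_SG − |V_tp| = 1.82 − 0.979 = 0.841 V.
Since V_SD = 0.191 V < V_ov = 0.841 V, the device is in the triode region.
I_D = k_p [V_ov · V_SD − ½ V_SD²] = 3.42 × [0.841 × 0.191 − 0.5 × 0.191²] = 0.487 mA.

Triode; I_D = 0.487 mA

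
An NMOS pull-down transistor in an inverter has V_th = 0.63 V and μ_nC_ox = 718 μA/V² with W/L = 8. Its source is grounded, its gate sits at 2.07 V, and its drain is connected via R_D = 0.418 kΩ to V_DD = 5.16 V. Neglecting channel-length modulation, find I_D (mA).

V_GS = V_G = 2.07 V, so V_ov = 2.07 − 0.63 = 1.44 V.
k_n = μ_nC_ox · (W/L) = 5.744 mA/V².
Assume saturation: I_D = ½ k_n V_ov² = 0.5 × 5.744 × 1.44² = 5.96 mA, giving V_DS = V_DD − I_D R_D = 5.16 − 5.96 × 0.418 = 2.67 V.
V_DS = 2.67 V ≥ V_ov = 1.44 V, confirming saturation.

I_D = 5.96 mA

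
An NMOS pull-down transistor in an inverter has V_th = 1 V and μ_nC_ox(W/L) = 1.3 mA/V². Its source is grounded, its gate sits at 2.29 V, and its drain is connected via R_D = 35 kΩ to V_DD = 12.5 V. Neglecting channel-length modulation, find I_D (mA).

I_D = 0.351 mA

V_GS = V_G = 2.29 V, so V_ov = 2.29 − 1 = 1.29 V.
Assume saturation: I_D = ½ k_n V_ov² = 0.5 × 1.3 × 1.29² = 1.08 mA, giving V_DS = V_DD − I_D R_D = 12.5 − 1.08 × 35 = -25.4 V.
But -25.4 V < V_ov = 1.29 V, so the device is actually in triode.
In triode I_D = k_n[V_ov V_DS − ½ V_DS²] and I_D = (V_DD − V_DS)/R_D. Equating: 22.8 V_DS² − 59.7 V_DS + 12.5 = 0, giving V_DS = 0.229 V (the root below V_ov).
I_D = (12.5 − 0.229) / 35 = 0.351 mA.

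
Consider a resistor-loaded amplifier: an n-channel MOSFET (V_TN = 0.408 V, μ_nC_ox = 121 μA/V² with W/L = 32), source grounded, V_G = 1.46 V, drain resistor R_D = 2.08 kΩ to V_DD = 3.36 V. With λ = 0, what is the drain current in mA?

I_D = 1.41 mA

V_GS = V_G = 1.46 V, so V_ov = 1.46 − 0.408 = 1.05 V.
k_n = μ_nC_ox · (W/L) = 3.872 mA/V².
Assume saturation: I_D = ½ k_n V_ov² = 0.5 × 3.872 × 1.05² = 2.14 mA, giving V_DS = V_DD − I_D R_D = 3.36 − 2.14 × 2.08 = -1.1 V.
But -1.1 V < V_ov = 1.05 V, so the device is actually in triode.
In triode I_D = k_n[V_ov V_DS − ½ V_DS²] and I_D = (V_DD − V_DS)/R_D. Equating: 4.03 V_DS² − 9.473 V_DS + 3.36 = 0, giving V_DS = 0.435 V (the root below V_ov).
I_D = (3.36 − 0.435) / 2.08 = 1.41 mA.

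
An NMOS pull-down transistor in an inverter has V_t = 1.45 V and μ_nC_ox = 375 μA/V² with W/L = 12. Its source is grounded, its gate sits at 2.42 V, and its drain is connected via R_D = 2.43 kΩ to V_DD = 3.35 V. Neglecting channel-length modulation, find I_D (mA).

I_D = 1.24 mA

V_GS = V_G = 2.42 V, so V_ov = 2.42 − 1.45 = 0.97 V.
k_n = μ_nC_ox · (W/L) = 4.5 mA/V².
Assume saturation: I_D = ½ k_n V_ov² = 0.5 × 4.5 × 0.97² = 2.12 mA, giving V_DS = V_DD − I_D R_D = 3.35 − 2.12 × 2.43 = -1.79 V.
But -1.79 V < V_ov = 0.97 V, so the device is actually in triode.
In triode I_D = k_n[V_ov V_DS − ½ V_DS²] and I_D = (V_DD − V_DS)/R_D. Equating: 5.47 V_DS² − 11.61 V_DS + 3.35 = 0, giving V_DS = 0.345 V (the root below V_ov).
I_D = (3.35 − 0.345) / 2.43 = 1.24 mA.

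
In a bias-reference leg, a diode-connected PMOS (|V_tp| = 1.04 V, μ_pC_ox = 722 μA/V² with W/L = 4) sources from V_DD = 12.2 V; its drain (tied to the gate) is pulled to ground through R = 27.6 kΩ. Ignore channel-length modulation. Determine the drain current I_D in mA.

I_D = 0.386 mA

With gate tied to drain, V_SG = V_SD ≥ V_SG − |V_tp|, so the device is in saturation.
k_p = μ_pC_ox · (W/L) = 2.888 mA/V².
KCL at the drain: ½ k_p (V_SG − |V_tp|)² = (V_DD − V_SG)/R.
Let x = V_SG − 1.04. Then 39.9 x² + x − 11.16 = 0, giving x = 0.517 V (positive root), so V_SG = 1.56 V.
I_D = (V_DD − V_SG)/R = (12.2 − 1.56) / 27.6 = 0.386 mA.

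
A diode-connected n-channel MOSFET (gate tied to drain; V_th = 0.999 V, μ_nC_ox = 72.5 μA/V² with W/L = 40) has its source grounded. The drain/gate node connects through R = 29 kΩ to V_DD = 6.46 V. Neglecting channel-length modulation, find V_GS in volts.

With gate tied to drain, V_GS = V_DS ≥ V_GS − V_th, so the device is in saturation.
k_n = μ_nC_ox · (W/L) = 2.9 mA/V².
KCL at the drain: ½ k_n (V_GS − V_th)² = (V_DD − V_GS)/R.
Let x = V_GS − 0.999. Then 42 x² + x − 5.461 = 0, giving x = 0.349 V (positive root), so V_GS = 1.35 V.
I_D = (V_DD − V_GS)/R = (6.46 − 1.35) / 29 = 0.176 mA.

V_GS = 1.35 V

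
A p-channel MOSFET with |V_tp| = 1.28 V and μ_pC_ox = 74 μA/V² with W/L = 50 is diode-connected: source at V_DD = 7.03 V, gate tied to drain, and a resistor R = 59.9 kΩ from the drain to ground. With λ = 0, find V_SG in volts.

V_SG = 1.50 V

With gate tied to drain, V_SG = V_SD ≥ V_SG − |V_tp|, so the device is in saturation.
k_p = μ_pC_ox · (W/L) = 3.7 mA/V².
KCL at the drain: ½ k_p (V_SG − |V_tp|)² = (V_DD − V_SG)/R.
Let x = V_SG − 1.28. Then 111 x² + x − 5.75 = 0, giving x = 0.223 V (positive root), so V_SG = 1.5 V.
I_D = (V_DD − V_SG)/R = (7.03 − 1.5) / 59.9 = 0.0923 mA.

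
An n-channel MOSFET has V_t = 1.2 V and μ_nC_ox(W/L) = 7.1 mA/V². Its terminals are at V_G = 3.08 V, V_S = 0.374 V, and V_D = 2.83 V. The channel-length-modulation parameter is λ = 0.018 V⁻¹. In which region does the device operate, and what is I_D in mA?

Saturation; I_D = 8.41 mA

V_GS = V_G − V_S = 3.08 − 0.374 = 2.71 V; V_DS = V_D − V_S = 2.83 − 0.374 = 2.46 V.
V_ov = V_GS − V_t = 2.71 − 1.2 = 1.51 V.
Since V_DS = 2.46 V ≥ V_ov = 1.51 V, the device is in saturation.
I_D = ½ k_n V_ov² (1 + λ V_DS) = 0.5 × 7.1 × 1.51² × (1 + 0.018 × 2.46) = 8.41 mA.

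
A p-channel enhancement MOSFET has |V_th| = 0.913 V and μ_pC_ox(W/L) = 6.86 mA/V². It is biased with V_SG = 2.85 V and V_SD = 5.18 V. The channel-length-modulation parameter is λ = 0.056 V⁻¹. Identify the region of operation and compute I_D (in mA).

V_ov = V_SG − |V_th| = 2.85 − 0.913 = 1.94 V.
Since V_SD = 5.18 V ≥ V_ov = 1.94 V, the device is in saturation.
I_D = ½ k_p V_ov² (1 + λ V_SD) = 0.5 × 6.86 × 1.94² × (1 + 0.056 × 5.18) = 16.6 mA.

Saturation; I_D = 16.6 mA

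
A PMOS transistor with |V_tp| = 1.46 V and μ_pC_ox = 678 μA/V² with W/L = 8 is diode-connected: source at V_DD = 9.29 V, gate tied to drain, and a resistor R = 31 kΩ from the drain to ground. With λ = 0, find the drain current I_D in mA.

With gate tied to drain, V_SG = V_SD ≥ V_SG − |V_tp|, so the device is in saturation.
k_p = μ_pC_ox · (W/L) = 5.424 mA/V².
KCL at the drain: ½ k_p (V_SG − |V_tp|)² = (V_DD − V_SG)/R.
Let x = V_SG − 1.46. Then 84.1 x² + x − 7.83 = 0, giving x = 0.299 V (positive root), so V_SG = 1.76 V.
I_D = (V_DD − V_SG)/R = (9.29 − 1.76) / 31 = 0.243 mA.

I_D = 0.243 mA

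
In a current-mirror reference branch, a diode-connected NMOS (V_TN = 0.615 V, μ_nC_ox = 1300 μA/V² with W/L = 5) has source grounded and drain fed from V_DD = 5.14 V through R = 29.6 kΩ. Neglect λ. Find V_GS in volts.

V_GS = 0.827 V

With gate tied to drain, V_GS = V_DS ≥ V_GS − V_TN, so the device is in saturation.
k_n = μ_nC_ox · (W/L) = 6.5 mA/V².
KCL at the drain: ½ k_n (V_GS − V_TN)² = (V_DD − V_GS)/R.
Let x = V_GS − 0.615. Then 96.2 x² + x − 4.525 = 0, giving x = 0.212 V (positive root), so V_GS = 0.827 V.
I_D = (V_DD − V_GS)/R = (5.14 − 0.827) / 29.6 = 0.146 mA.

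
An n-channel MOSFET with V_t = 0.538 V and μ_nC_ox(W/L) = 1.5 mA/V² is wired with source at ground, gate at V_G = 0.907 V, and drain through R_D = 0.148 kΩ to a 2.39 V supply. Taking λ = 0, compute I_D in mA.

I_D = 0.102 mA

V_GS = V_G = 0.907 V, so V_ov = 0.907 − 0.538 = 0.369 V.
Assume saturation: I_D = ½ k_n V_ov² = 0.5 × 1.5 × 0.369² = 0.102 mA, giving V_DS = V_DD − I_D R_D = 2.39 − 0.102 × 0.148 = 2.37 V.
V_DS = 2.37 V ≥ V_ov = 0.369 V, confirming saturation.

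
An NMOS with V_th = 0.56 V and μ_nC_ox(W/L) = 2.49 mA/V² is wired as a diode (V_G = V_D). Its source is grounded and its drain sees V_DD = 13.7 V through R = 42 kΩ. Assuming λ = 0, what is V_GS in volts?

With gate tied to drain, V_GS = V_DS ≥ V_GS − V_th, so the device is in saturation.
KCL at the drain: ½ k_n (V_GS − V_th)² = (V_DD − V_GS)/R.
Let x = V_GS − 0.56. Then 52.3 x² + x − 13.14 = 0, giving x = 0.492 V (positive root), so V_GS = 1.05 V.
I_D = (V_DD − V_GS)/R = (13.7 − 1.05) / 42 = 0.301 mA.

V_GS = 1.05 V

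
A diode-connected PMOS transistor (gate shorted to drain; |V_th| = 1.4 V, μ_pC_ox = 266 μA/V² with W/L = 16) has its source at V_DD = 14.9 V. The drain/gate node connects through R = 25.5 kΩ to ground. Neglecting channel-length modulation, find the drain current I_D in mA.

I_D = 0.510 mA

With gate tied to drain, V_SG = V_SD ≥ V_SG − |V_th|, so the device is in saturation.
k_p = μ_pC_ox · (W/L) = 4.256 mA/V².
KCL at the drain: ½ k_p (V_SG − |V_th|)² = (V_DD − V_SG)/R.
Let x = V_SG − 1.4. Then 54.3 x² + x − 13.5 = 0, giving x = 0.49 V (positive root), so V_SG = 1.89 V.
I_D = (V_DD − V_SG)/R = (14.9 − 1.89) / 25.5 = 0.51 mA.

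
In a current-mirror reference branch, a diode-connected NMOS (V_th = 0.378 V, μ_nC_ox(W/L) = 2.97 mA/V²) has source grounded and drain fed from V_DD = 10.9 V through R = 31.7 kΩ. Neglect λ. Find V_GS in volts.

With gate tied to drain, V_GS = V_DS ≥ V_GS − V_th, so the device is in saturation.
KCL at the drain: ½ k_n (V_GS − V_th)² = (V_DD − V_GS)/R.
Let x = V_GS − 0.378. Then 47.1 x² + x − 10.52 = 0, giving x = 0.462 V (positive root), so V_GS = 0.84 V.
I_D = (V_DD − V_GS)/R = (10.9 − 0.84) / 31.7 = 0.317 mA.

V_GS = 0.840 V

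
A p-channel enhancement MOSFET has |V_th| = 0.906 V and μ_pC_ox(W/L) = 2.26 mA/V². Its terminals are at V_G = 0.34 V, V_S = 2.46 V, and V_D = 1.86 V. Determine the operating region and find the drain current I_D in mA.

Triode; I_D = 1.24 mA

V_SG = V_S − V_G = 2.46 − 0.34 = 2.12 V; V_SD = V_S − V_D = 2.46 − 1.86 = 0.6 V.
V_ov = V_SG − |V_th| = 2.12 − 0.906 = 1.21 V.
Since V_SD = 0.6 V < V_ov = 1.21 V, the device is in the triode region.
I_D = k_p [V_ov · V_SD − ½ V_SD²] = 2.26 × [1.21 × 0.6 − 0.5 × 0.6²] = 1.24 mA.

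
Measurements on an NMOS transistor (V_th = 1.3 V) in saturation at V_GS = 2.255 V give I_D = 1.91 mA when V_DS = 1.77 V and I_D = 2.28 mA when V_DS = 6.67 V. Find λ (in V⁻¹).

λ = 0.0425 V⁻¹

With V_GS fixed, I_D ∝ (1 + λ V_DS) in saturation, so I_D2/I_D1 = (1 + λ V_DS2)/(1 + λ V_DS1).
2.28/1.91 = 1.194 = (1 + 6.67 λ)/(1 + 1.77 λ).
Solving: λ (I_D1 V_DS2 − I_D2 V_DS1) = I_D2 − I_D1, so λ = (2.28 − 1.91) / (1.91 × 6.67 − 2.28 × 1.77) = 0.37 / 8.7 = 0.0425 V⁻¹.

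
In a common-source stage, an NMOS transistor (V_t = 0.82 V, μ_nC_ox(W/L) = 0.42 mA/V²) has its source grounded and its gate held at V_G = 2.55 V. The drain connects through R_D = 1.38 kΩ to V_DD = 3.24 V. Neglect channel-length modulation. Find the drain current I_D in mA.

V_GS = V_G = 2.55 V, so V_ov = 2.55 − 0.82 = 1.73 V.
Assume saturation: I_D = ½ k_n V_ov² = 0.5 × 0.42 × 1.73² = 0.629 mA, giving V_DS = V_DD − I_D R_D = 3.24 − 0.629 × 1.38 = 2.37 V.
V_DS = 2.37 V ≥ V_ov = 1.73 V, confirming saturation.

I_D = 0.629 mA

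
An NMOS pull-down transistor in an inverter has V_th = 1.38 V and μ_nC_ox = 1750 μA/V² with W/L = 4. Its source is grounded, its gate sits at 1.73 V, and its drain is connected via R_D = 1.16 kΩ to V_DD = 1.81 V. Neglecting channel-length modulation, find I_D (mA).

I_D = 0.429 mA

V_GS = V_G = 1.73 V, so V_ov = 1.73 − 1.38 = 0.35 V.
k_n = μ_nC_ox · (W/L) = 7 mA/V².
Assume saturation: I_D = ½ k_n V_ov² = 0.5 × 7 × 0.35² = 0.429 mA, giving V_DS = V_DD − I_D R_D = 1.81 − 0.429 × 1.16 = 1.31 V.
V_DS = 1.31 V ≥ V_ov = 0.35 V, confirming saturation.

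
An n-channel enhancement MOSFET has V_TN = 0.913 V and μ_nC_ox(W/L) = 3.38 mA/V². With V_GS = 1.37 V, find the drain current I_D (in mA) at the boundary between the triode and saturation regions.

I_D = 0.353 mA

At the boundary V_DS = V_ov = V_GS − V_TN = 1.37 − 0.913 = 0.457 V.
I_D = ½ k_n V_ov² = 0.5 × 3.38 × 0.457² = 0.353 mA.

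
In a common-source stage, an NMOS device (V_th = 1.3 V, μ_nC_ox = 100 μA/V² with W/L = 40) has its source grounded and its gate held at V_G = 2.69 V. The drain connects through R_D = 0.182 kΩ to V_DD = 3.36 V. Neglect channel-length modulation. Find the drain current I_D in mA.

V_GS = V_G = 2.69 V, so V_ov = 2.69 − 1.3 = 1.39 V.
k_n = μ_nC_ox · (W/L) = 4 mA/V².
Assume saturation: I_D = ½ k_n V_ov² = 0.5 × 4 × 1.39² = 3.86 mA, giving V_DS = V_DD − I_D R_D = 3.36 − 3.86 × 0.182 = 2.66 V.
V_DS = 2.66 V ≥ V_ov = 1.39 V, confirming saturation.

I_D = 3.86 mA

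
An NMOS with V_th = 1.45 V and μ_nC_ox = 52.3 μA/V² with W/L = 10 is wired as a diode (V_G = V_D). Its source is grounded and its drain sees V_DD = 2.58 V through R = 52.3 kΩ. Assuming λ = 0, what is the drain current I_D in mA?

With gate tied to drain, V_GS = V_DS ≥ V_GS − V_th, so the device is in saturation.
k_n = μ_nC_ox · (W/L) = 0.523 mA/V².
KCL at the drain: ½ k_n (V_GS − V_th)² = (V_DD − V_GS)/R.
Let x = V_GS − 1.45. Then 13.7 x² + x − 1.13 = 0, giving x = 0.253 V (positive root), so V_GS = 1.7 V.
I_D = (V_DD − V_GS)/R = (2.58 − 1.7) / 52.3 = 0.0168 mA.

I_D = 0.0168 mA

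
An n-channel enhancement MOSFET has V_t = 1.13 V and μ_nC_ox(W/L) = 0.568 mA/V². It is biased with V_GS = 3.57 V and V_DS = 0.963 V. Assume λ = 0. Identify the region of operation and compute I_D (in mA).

V_ov = V_GS − V_t = 3.57 − 1.13 = 2.44 V.
Since V_DS = 0.963 V < V_ov = 2.44 V, the device is in the triode region.
I_D = k_n [V_ov · V_DS − ½ V_DS²] = 0.568 × [2.44 × 0.963 − 0.5 × 0.963²] = 1.07 mA.

Triode; I_D = 1.07 mA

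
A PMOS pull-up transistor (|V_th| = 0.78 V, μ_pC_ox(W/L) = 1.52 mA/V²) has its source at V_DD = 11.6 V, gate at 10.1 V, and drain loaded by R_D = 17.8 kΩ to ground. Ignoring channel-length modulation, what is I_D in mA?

V_SG = V_DD − V_G = 11.6 − 10.1 = 1.5 V, so V_ov = 1.5 − 0.78 = 0.72 V.
Assume saturation: I_D = ½ k_p V_ov² = 0.5 × 1.52 × 0.72² = 0.394 mA, giving V_SD = V_DD − I_D R_D = 11.6 − 0.394 × 17.8 = 4.59 V.
V_SD = 4.59 V ≥ V_ov = 0.72 V, confirming saturation.

I_D = 0.394 mA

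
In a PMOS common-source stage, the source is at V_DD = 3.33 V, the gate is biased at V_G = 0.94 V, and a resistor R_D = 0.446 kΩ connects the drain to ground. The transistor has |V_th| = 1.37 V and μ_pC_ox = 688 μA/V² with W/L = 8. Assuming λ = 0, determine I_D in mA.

V_SG = V_DD − V_G = 3.33 − 0.94 = 2.39 V, so V_ov = 2.39 − 1.37 = 1.02 V.
k_p = μ_pC_ox · (W/L) = 5.504 mA/V².
Assume saturation: I_D = ½ k_p V_ov² = 0.5 × 5.504 × 1.02² = 2.86 mA, giving V_SD = V_DD − I_D R_D = 3.33 − 2.86 × 0.446 = 2.05 V.
V_SD = 2.05 V ≥ V_ov = 1.02 V, confirming saturation.

I_D = 2.86 mA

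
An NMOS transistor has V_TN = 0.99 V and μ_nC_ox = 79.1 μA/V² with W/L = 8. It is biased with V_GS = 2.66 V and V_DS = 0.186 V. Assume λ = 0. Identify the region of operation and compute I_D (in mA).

Triode; I_D = 0.186 mA

k_n = μ_nC_ox · (W/L) = 0.6328 mA/V².
V_ov = V_GS − V_TN = 2.66 − 0.99 = 1.67 V.
Since V_DS = 0.186 V < V_ov = 1.67 V, the device is in the triode region.
I_D = k_n [V_ov · V_DS − ½ V_DS²] = 0.6328 × [1.67 × 0.186 − 0.5 × 0.186²] = 0.186 mA.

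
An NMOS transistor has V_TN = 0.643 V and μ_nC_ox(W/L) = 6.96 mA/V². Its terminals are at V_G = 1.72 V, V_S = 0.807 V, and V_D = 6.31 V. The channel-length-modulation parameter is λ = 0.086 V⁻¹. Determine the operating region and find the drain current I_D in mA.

V_GS = V_G − V_S = 1.72 − 0.807 = 0.913 V; V_DS = V_D − V_S = 6.31 − 0.807 = 5.5 V.
V_ov = V_GS − V_TN = 0.913 − 0.643 = 0.27 V.
Since V_DS = 5.5 V ≥ V_ov = 0.27 V, the device is in saturation.
I_D = ½ k_n V_ov² (1 + λ V_DS) = 0.5 × 6.96 × 0.27² × (1 + 0.086 × 5.5) = 0.374 mA.

Saturation; I_D = 0.374 mA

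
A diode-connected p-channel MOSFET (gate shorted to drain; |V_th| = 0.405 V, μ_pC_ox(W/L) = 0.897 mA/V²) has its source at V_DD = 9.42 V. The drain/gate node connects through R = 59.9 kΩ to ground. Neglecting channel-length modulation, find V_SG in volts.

V_SG = 0.966 V

With gate tied to drain, V_SG = V_SD ≥ V_SG − |V_th|, so the device is in saturation.
KCL at the drain: ½ k_p (V_SG − |V_th|)² = (V_DD − V_SG)/R.
Let x = V_SG − 0.405. Then 26.9 x² + x − 9.015 = 0, giving x = 0.561 V (positive root), so V_SG = 0.966 V.
I_D = (V_DD − V_SG)/R = (9.42 − 0.966) / 59.9 = 0.141 mA.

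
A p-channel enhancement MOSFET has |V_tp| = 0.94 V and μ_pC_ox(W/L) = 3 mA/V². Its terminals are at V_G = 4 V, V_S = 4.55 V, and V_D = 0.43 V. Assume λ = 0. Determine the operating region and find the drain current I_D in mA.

Cutoff; I_D = 0 mA

V_SG = V_S − V_G = 4.55 − 4 = 0.55 V; V_SD = V_S − V_D = 4.55 − 0.43 = 4.12 V.
V_SG = 0.55 V < |V_tp| = 0.94 V, so the transistor is in cutoff.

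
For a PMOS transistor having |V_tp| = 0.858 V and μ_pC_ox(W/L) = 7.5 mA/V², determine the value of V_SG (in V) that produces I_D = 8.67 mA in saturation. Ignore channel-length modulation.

V_SG = 2.38 V

In saturation I_D = ½ k_p (V_SG − |V_tp|)², so V_SG − |V_tp| = √(2 I_D / k_p) = √(2 × 8.67 / 7.5) = 1.52 V.
V_SG = 0.858 + 1.52 = 2.38 V.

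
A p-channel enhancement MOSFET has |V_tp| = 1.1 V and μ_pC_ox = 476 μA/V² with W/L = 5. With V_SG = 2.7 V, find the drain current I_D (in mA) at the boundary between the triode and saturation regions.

I_D = 3.05 mA

At the boundary V_SD = V_ov = V_SG − |V_tp| = 2.7 − 1.1 = 1.6 V.
k_p = μ_pC_ox · (W/L) = 2.38 mA/V².
I_D = ½ k_p V_ov² = 0.5 × 2.38 × 1.6² = 3.05 mA.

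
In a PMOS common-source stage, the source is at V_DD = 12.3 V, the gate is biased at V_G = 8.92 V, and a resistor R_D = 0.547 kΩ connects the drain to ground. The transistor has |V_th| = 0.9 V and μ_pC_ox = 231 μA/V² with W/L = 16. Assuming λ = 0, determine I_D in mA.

I_D = 11.4 mA

V_SG = V_DD − V_G = 12.3 − 8.92 = 3.38 V, so V_ov = 3.38 − 0.9 = 2.48 V.
k_p = μ_pC_ox · (W/L) = 3.696 mA/V².
Assume saturation: I_D = ½ k_p V_ov² = 0.5 × 3.696 × 2.48² = 11.4 mA, giving V_SD = V_DD − I_D R_D = 12.3 − 11.4 × 0.547 = 6.08 V.
V_SD = 6.08 V ≥ V_ov = 2.48 V, confirming saturation.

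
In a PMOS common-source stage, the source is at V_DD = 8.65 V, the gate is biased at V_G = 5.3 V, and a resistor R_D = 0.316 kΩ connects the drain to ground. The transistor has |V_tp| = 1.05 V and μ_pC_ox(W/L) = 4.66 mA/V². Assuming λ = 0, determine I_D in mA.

V_SG = V_DD − V_G = 8.65 − 5.3 = 3.35 V, so V_ov = 3.35 − 1.05 = 2.3 V.
Assume saturation: I_D = ½ k_p V_ov² = 0.5 × 4.66 × 2.3² = 12.3 mA, giving V_SD = V_DD − I_D R_D = 8.65 − 12.3 × 0.316 = 4.76 V.
V_SD = 4.76 V ≥ V_ov = 2.3 V, confirming saturation.

I_D = 12.3 mA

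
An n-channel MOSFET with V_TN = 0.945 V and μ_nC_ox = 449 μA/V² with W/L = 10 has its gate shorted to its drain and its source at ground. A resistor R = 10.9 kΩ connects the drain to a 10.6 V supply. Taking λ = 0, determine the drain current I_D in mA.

With gate tied to drain, V_GS = V_DS ≥ V_GS − V_TN, so the device is in saturation.
k_n = μ_nC_ox · (W/L) = 4.49 mA/V².
KCL at the drain: ½ k_n (V_GS − V_TN)² = (V_DD − V_GS)/R.
Let x = V_GS − 0.945. Then 24.5 x² + x − 9.655 = 0, giving x = 0.608 V (positive root), so V_GS = 1.55 V.
I_D = (V_DD − V_GS)/R = (10.6 − 1.55) / 10.9 = 0.83 mA.

I_D = 0.830 mA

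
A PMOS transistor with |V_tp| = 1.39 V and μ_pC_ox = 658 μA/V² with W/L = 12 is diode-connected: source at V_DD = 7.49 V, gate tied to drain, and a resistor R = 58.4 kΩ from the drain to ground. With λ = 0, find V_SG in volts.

V_SG = 1.55 V

With gate tied to drain, V_SG = V_SD ≥ V_SG − |V_tp|, so the device is in saturation.
k_p = μ_pC_ox · (W/L) = 7.896 mA/V².
KCL at the drain: ½ k_p (V_SG − |V_tp|)² = (V_DD − V_SG)/R.
Let x = V_SG − 1.39. Then 231 x² + x − 6.1 = 0, giving x = 0.161 V (positive root), so V_SG = 1.55 V.
I_D = (V_DD − V_SG)/R = (7.49 − 1.55) / 58.4 = 0.102 mA.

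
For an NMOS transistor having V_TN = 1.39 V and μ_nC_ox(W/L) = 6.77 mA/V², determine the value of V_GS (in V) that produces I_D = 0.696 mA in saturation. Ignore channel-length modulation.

In saturation I_D = ½ k_n (V_GS − V_TN)², so V_GS − V_TN = √(2 I_D / k_n) = √(2 × 0.696 / 6.77) = 0.453 V.
V_GS = 1.39 + 0.453 = 1.84 V.

V_GS = 1.84 V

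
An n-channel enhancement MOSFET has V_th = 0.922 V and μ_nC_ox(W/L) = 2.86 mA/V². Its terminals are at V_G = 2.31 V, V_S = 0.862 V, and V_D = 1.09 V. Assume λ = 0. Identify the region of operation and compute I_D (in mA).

V_GS = V_G − V_S = 2.31 − 0.862 = 1.45 V; V_DS = V_D − V_S = 1.09 − 0.862 = 0.228 V.
V_ov = V_GS − V_th = 1.45 − 0.922 = 0.526 V.
Since V_DS = 0.228 V < V_ov = 0.526 V, the device is in the triode region.
I_D = k_n [V_ov · V_DS − ½ V_DS²] = 2.86 × [0.526 × 0.228 − 0.5 × 0.228²] = 0.269 mA.

Triode; I_D = 0.269 mA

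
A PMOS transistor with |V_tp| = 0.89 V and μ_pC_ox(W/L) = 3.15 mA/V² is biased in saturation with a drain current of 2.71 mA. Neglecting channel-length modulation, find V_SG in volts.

In saturation I_D = ½ k_p (V_SG − |V_tp|)², so V_SG − |V_tp| = √(2 I_D / k_p) = √(2 × 2.71 / 3.15) = 1.31 V.
V_SG = 0.89 + 1.31 = 2.2 V.

V_SG = 2.20 V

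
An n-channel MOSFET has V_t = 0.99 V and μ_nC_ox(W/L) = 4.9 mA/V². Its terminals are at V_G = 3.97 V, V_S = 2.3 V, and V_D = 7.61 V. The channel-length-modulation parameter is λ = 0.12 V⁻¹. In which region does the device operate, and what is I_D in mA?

Saturation; I_D = 1.85 mA

V_GS = V_G − V_S = 3.97 − 2.3 = 1.67 V; V_DS = V_D − V_S = 7.61 − 2.3 = 5.31 V.
V_ov = V_GS − V_t = 1.67 − 0.99 = 0.68 V.
Since V_DS = 5.31 V ≥ V_ov = 0.68 V, the device is in saturation.
I_D = ½ k_n V_ov² (1 + λ V_DS) = 0.5 × 4.9 × 0.68² × (1 + 0.12 × 5.31) = 1.85 mA.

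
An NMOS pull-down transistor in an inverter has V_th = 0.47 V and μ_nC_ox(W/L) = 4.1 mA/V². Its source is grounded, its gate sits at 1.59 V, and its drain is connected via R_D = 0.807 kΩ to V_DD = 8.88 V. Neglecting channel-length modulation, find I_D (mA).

I_D = 2.57 mA

V_GS = V_G = 1.59 V, so V_ov = 1.59 − 0.47 = 1.12 V.
Assume saturation: I_D = ½ k_n V_ov² = 0.5 × 4.1 × 1.12² = 2.57 mA, giving V_DS = V_DD − I_D R_D = 8.88 − 2.57 × 0.807 = 6.8 V.
V_DS = 6.8 V ≥ V_ov = 1.12 V, confirming saturation.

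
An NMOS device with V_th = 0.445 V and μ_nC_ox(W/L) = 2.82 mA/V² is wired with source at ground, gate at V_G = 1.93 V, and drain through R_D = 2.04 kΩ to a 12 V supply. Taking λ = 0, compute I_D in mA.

V_GS = V_G = 1.93 V, so V_ov = 1.93 − 0.445 = 1.48 V.
Assume saturation: I_D = ½ k_n V_ov² = 0.5 × 2.82 × 1.48² = 3.11 mA, giving V_DS = V_DD − I_D R_D = 12 − 3.11 × 2.04 = 5.66 V.
V_DS = 5.66 V ≥ V_ov = 1.48 V, confirming saturation.

I_D = 3.11 mA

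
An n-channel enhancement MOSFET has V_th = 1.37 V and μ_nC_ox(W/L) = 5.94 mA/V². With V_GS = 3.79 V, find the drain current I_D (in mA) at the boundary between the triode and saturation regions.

I_D = 17.4 mA

At the boundary V_DS = V_ov = V_GS − V_th = 3.79 − 1.37 = 2.42 V.
I_D = ½ k_n V_ov² = 0.5 × 5.94 × 2.42² = 17.4 mA.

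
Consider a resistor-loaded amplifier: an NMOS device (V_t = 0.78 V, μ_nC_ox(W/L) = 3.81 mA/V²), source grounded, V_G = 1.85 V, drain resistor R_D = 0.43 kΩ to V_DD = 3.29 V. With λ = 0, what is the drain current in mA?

V_GS = V_G = 1.85 V, so V_ov = 1.85 − 0.78 = 1.07 V.
Assume saturation: I_D = ½ k_n V_ov² = 0.5 × 3.81 × 1.07² = 2.18 mA, giving V_DS = V_DD − I_D R_D = 3.29 − 2.18 × 0.43 = 2.35 V.
V_DS = 2.35 V ≥ V_ov = 1.07 V, confirming saturation.

I_D = 2.18 mA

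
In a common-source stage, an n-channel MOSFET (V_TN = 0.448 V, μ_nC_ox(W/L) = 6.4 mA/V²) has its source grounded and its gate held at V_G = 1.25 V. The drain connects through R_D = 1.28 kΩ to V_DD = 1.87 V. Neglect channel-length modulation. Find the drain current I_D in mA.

V_GS = V_G = 1.25 V, so V_ov = 1.25 − 0.448 = 0.802 V.
Assume saturation: I_D = ½ k_n V_ov² = 0.5 × 6.4 × 0.802² = 2.06 mA, giving V_DS = V_DD − I_D R_D = 1.87 − 2.06 × 1.28 = -0.765 V.
But -0.765 V < V_ov = 0.802 V, so the device is actually in triode.
In triode I_D = k_n[V_ov V_DS − ½ V_DS²] and I_D = (V_DD − V_DS)/R_D. Equating: 4.1 V_DS² − 7.57 V_DS + 1.87 = 0, giving V_DS = 0.294 V (the root below V_ov).
I_D = (1.87 − 0.294) / 1.28 = 1.23 mA.

I_D = 1.23 mA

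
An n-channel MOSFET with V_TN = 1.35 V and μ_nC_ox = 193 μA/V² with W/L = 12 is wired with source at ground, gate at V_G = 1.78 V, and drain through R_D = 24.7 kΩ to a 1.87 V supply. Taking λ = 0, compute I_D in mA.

V_GS = V_G = 1.78 V, so V_ov = 1.78 − 1.35 = 0.43 V.
k_n = μ_nC_ox · (W/L) = 2.316 mA/V².
Assume saturation: I_D = ½ k_n V_ov² = 0.5 × 2.316 × 0.43² = 0.214 mA, giving V_DS = V_DD − I_D R_D = 1.87 − 0.214 × 24.7 = -3.42 V.
But -3.42 V < V_ov = 0.43 V, so the device is actually in triode.
In triode I_D = k_n[V_ov V_DS − ½ V_DS²] and I_D = (V_DD − V_DS)/R_D. Equating: 28.6 V_DS² − 25.6 V_DS + 1.87 = 0, giving V_DS = 0.0802 V (the root below V_ov).
I_D = (1.87 − 0.0802) / 24.7 = 0.0725 mA.

I_D = 0.0725 mA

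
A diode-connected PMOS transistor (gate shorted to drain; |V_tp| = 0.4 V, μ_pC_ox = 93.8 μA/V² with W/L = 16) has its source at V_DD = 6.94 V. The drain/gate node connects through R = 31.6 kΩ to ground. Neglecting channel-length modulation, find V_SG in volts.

With gate tied to drain, V_SG = V_SD ≥ V_SG − |V_tp|, so the device is in saturation.
k_p = μ_pC_ox · (W/L) = 1.501 mA/V².
KCL at the drain: ½ k_p (V_SG − |V_tp|)² = (V_DD − V_SG)/R.
Let x = V_SG − 0.4. Then 23.7 x² + x − 6.54 = 0, giving x = 0.505 V (positive root), so V_SG = 0.905 V.
I_D = (V_DD − V_SG)/R = (6.94 − 0.905) / 31.6 = 0.191 mA.

V_SG = 0.905 V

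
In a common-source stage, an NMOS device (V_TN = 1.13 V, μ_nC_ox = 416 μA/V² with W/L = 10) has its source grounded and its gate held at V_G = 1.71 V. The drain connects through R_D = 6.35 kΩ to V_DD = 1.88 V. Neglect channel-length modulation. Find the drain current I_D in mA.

I_D = 0.276 mA

V_GS = V_G = 1.71 V, so V_ov = 1.71 − 1.13 = 0.58 V.
k_n = μ_nC_ox · (W/L) = 4.16 mA/V².
Assume saturation: I_D = ½ k_n V_ov² = 0.5 × 4.16 × 0.58² = 0.7 mA, giving V_DS = V_DD − I_D R_D = 1.88 − 0.7 × 6.35 = -2.56 V.
But -2.56 V < V_ov = 0.58 V, so the device is actually in triode.
In triode I_D = k_n[V_ov V_DS − ½ V_DS²] and I_D = (V_DD − V_DS)/R_D. Equating: 13.2 V_DS² − 16.32 V_DS + 1.88 = 0, giving V_DS = 0.129 V (the root below V_ov).
I_D = (1.88 − 0.129) / 6.35 = 0.276 mA.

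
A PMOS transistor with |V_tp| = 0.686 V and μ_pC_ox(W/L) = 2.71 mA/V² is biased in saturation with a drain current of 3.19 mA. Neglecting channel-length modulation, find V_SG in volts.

In saturation I_D = ½ k_p (V_SG − |V_tp|)², so V_SG − |V_tp| = √(2 I_D / k_p) = √(2 × 3.19 / 2.71) = 1.53 V.
V_SG = 0.686 + 1.53 = 2.22 V.

V_SG = 2.22 V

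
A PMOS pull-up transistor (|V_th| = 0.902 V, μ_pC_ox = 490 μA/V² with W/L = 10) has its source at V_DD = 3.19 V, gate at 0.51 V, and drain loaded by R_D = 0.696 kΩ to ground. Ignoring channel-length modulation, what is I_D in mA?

V_SG = V_DD − V_G = 3.19 − 0.51 = 2.68 V, so V_ov = 2.68 − 0.902 = 1.78 V.
k_p = μ_pC_ox · (W/L) = 4.9 mA/V².
Assume saturation: I_D = ½ k_p V_ov² = 0.5 × 4.9 × 1.78² = 7.75 mA, giving V_SD = V_DD − I_D R_D = 3.19 − 7.75 × 0.696 = -2.2 V.
But -2.2 V < V_ov = 1.78 V, so the device is actually in triode.
In triode I_D = k_p[V_ov V_SD − ½ V_SD²] and I_D = (V_DD − V_SD)/R_D. Equating: 1.71 V_SD² − 7.064 V_SD + 3.19 = 0, giving V_SD = 0.516 V (the root below V_ov).
I_D = (3.19 − 0.516) / 0.696 = 3.84 mA.

I_D = 3.84 mA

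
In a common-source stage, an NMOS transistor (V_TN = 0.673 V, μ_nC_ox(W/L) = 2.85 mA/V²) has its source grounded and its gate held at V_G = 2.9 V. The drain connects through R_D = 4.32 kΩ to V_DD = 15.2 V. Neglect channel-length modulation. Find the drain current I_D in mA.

V_GS = V_G = 2.9 V, so V_ov = 2.9 − 0.673 = 2.23 V.
Assume saturation: I_D = ½ k_n V_ov² = 0.5 × 2.85 × 2.23² = 7.07 mA, giving V_DS = V_DD − I_D R_D = 15.2 − 7.07 × 4.32 = -15.3 V.
But -15.3 V < V_ov = 2.23 V, so the device is actually in triode.
In triode I_D = k_n[V_ov V_DS − ½ V_DS²] and I_D = (V_DD − V_DS)/R_D. Equating: 6.16 V_DS² − 28.42 V_DS + 15.2 = 0, giving V_DS = 0.617 V (the root below V_ov).
I_D = (15.2 − 0.617) / 4.32 = 3.38 mA.

I_D = 3.38 mA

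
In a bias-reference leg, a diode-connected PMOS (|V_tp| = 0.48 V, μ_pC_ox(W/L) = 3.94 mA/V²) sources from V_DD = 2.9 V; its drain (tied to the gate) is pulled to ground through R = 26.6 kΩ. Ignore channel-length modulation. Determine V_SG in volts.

With gate tied to drain, V_SG = V_SD ≥ V_SG − |V_tp|, so the device is in saturation.
KCL at the drain: ½ k_p (V_SG − |V_tp|)² = (V_DD − V_SG)/R.
Let x = V_SG − 0.48. Then 52.4 x² + x − 2.42 = 0, giving x = 0.206 V (positive root), so V_SG = 0.686 V.
I_D = (V_DD − V_SG)/R = (2.9 − 0.686) / 26.6 = 0.0832 mA.

V_SG = 0.686 V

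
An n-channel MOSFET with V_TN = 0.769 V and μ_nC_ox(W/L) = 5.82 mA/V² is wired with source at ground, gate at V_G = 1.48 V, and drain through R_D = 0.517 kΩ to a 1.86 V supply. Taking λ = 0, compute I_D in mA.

I_D = 1.47 mA

V_GS = V_G = 1.48 V, so V_ov = 1.48 − 0.769 = 0.711 V.
Assume saturation: I_D = ½ k_n V_ov² = 0.5 × 5.82 × 0.711² = 1.47 mA, giving V_DS = V_DD − I_D R_D = 1.86 − 1.47 × 0.517 = 1.1 V.
V_DS = 1.1 V ≥ V_ov = 0.711 V, confirming saturation.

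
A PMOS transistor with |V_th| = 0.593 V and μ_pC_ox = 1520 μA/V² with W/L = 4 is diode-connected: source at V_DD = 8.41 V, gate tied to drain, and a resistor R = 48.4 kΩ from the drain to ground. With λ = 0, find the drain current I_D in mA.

With gate tied to drain, V_SG = V_SD ≥ V_SG − |V_th|, so the device is in saturation.
k_p = μ_pC_ox · (W/L) = 6.08 mA/V².
KCL at the drain: ½ k_p (V_SG − |V_th|)² = (V_DD − V_SG)/R.
Let x = V_SG − 0.593. Then 147 x² + x − 7.817 = 0, giving x = 0.227 V (positive root), so V_SG = 0.82 V.
I_D = (V_DD − V_SG)/R = (8.41 − 0.82) / 48.4 = 0.157 mA.

I_D = 0.157 mA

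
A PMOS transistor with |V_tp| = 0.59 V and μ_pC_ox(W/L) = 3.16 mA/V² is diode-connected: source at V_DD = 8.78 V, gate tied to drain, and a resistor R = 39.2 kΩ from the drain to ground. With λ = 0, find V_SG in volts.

V_SG = 0.946 V

With gate tied to drain, V_SG = V_SD ≥ V_SG − |V_tp|, so the device is in saturation.
KCL at the drain: ½ k_p (V_SG − |V_tp|)² = (V_DD − V_SG)/R.
Let x = V_SG − 0.59. Then 61.9 x² + x − 8.19 = 0, giving x = 0.356 V (positive root), so V_SG = 0.946 V.
I_D = (V_DD − V_SG)/R = (8.78 − 0.946) / 39.2 = 0.2 mA.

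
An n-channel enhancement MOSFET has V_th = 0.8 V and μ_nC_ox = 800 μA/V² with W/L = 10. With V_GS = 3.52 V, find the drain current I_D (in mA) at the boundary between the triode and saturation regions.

I_D = 29.6 mA

At the boundary V_DS = V_ov = V_GS − V_th = 3.52 − 0.8 = 2.72 V.
k_n = μ_nC_ox · (W/L) = 8 mA/V².
I_D = ½ k_n V_ov² = 0.5 × 8 × 2.72² = 29.6 mA.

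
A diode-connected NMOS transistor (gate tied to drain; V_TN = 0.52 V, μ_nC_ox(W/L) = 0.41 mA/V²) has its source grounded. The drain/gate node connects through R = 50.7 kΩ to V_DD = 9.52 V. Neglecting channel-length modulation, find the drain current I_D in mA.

With gate tied to drain, V_GS = V_DS ≥ V_GS − V_TN, so the device is in saturation.
KCL at the drain: ½ k_n (V_GS − V_TN)² = (V_DD − V_GS)/R.
Let x = V_GS − 0.52. Then 10.4 x² + x − 9 = 0, giving x = 0.884 V (positive root), so V_GS = 1.4 V.
I_D = (V_DD − V_GS)/R = (9.52 − 1.4) / 50.7 = 0.16 mA.

I_D = 0.160 mA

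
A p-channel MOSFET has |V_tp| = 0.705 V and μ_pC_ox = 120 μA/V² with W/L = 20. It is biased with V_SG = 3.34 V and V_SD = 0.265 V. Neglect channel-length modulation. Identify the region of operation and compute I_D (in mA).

Triode; I_D = 1.59 mA

k_p = μ_pC_ox · (W/L) = 2.4 mA/V².
V_ov = V_SG − |V_tp| = 3.34 − 0.705 = 2.63 V.
Since V_SD = 0.265 V < V_ov = 2.63 V, the device is in the triode region.
I_D = k_p [V_ov · V_SD − ½ V_SD²] = 2.4 × [2.63 × 0.265 − 0.5 × 0.265²] = 1.59 mA.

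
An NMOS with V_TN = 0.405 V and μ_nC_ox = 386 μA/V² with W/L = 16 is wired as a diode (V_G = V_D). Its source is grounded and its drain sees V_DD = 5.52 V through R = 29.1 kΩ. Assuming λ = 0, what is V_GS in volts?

With gate tied to drain, V_GS = V_DS ≥ V_GS − V_TN, so the device is in saturation.
k_n = μ_nC_ox · (W/L) = 6.176 mA/V².
KCL at the drain: ½ k_n (V_GS − V_TN)² = (V_DD − V_GS)/R.
Let x = V_GS − 0.405. Then 89.9 x² + x − 5.115 = 0, giving x = 0.233 V (positive root), so V_GS = 0.638 V.
I_D = (V_DD − V_GS)/R = (5.52 − 0.638) / 29.1 = 0.168 mA.

V_GS = 0.638 V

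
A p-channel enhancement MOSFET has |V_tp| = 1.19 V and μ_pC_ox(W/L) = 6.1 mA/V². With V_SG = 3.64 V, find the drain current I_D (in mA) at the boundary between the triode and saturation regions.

At the boundary V_SD = V_ov = V_SG − |V_tp| = 3.64 − 1.19 = 2.45 V.
I_D = ½ k_p V_ov² = 0.5 × 6.1 × 2.45² = 18.3 mA.

I_D = 18.3 mA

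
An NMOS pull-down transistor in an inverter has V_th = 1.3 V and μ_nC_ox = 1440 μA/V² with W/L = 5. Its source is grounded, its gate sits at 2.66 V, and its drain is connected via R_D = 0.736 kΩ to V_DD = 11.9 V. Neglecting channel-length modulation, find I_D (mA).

I_D = 6.66 mA

V_GS = V_G = 2.66 V, so V_ov = 2.66 − 1.3 = 1.36 V.
k_n = μ_nC_ox · (W/L) = 7.2 mA/V².
Assume saturation: I_D = ½ k_n V_ov² = 0.5 × 7.2 × 1.36² = 6.66 mA, giving V_DS = V_DD − I_D R_D = 11.9 − 6.66 × 0.736 = 7 V.
V_DS = 7 V ≥ V_ov = 1.36 V, confirming saturation.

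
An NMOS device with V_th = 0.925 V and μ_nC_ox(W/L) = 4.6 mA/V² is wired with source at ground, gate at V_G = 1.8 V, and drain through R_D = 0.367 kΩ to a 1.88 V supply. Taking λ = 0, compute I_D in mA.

I_D = 1.76 mA

V_GS = V_G = 1.8 V, so V_ov = 1.8 − 0.925 = 0.875 V.
Assume saturation: I_D = ½ k_n V_ov² = 0.5 × 4.6 × 0.875² = 1.76 mA, giving V_DS = V_DD − I_D R_D = 1.88 − 1.76 × 0.367 = 1.23 V.
V_DS = 1.23 V ≥ V_ov = 0.875 V, confirming saturation.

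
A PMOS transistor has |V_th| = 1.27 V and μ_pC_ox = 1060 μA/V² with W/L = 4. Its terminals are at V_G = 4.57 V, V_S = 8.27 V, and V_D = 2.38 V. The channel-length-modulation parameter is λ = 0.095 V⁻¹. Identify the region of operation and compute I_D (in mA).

V_SG = V_S − V_G = 8.27 − 4.57 = 3.7 V; V_SD = V_S − V_D = 8.27 − 2.38 = 5.89 V.
k_p = μ_pC_ox · (W/L) = 4.24 mA/V².
V_ov = V_SG − |V_th| = 3.7 − 1.27 = 2.43 V.
Since V_SD = 5.89 V ≥ V_ov = 2.43 V, the device is in saturation.
I_D = ½ k_p V_ov² (1 + λ V_SD) = 0.5 × 4.24 × 2.43² × (1 + 0.095 × 5.89) = 19.5 mA.

Saturation; I_D = 19.5 mA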